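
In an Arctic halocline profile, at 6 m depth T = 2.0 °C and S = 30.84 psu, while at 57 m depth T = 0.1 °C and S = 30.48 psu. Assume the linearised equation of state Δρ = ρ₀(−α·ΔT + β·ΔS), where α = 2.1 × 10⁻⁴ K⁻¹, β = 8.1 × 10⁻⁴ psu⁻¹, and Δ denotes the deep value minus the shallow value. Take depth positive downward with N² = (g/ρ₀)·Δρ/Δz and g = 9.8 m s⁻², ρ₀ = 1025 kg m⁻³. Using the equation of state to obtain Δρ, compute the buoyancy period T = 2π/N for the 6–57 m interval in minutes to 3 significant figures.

23.1 min

ΔT = -1.9 K, ΔS = -0.36 psu (deep − shallow).
Δρ/ρ₀ = −αΔT + βΔS = 3.99 × 10⁻⁴ − 2.916 × 10⁻⁴ = 1.074 × 10⁻⁴, so Δρ ≈ 0.1101 kg m⁻³.
N² = (g/ρ₀)·Δρ/Δz = g·(Δρ/ρ₀)/Δz = 9.8 × 1.074 × 10⁻⁴ / 51 = 2.0638 × 10⁻⁵ s⁻².
N = √(2.0638 × 10⁻⁵) = 4.5429 × 10⁻³ rad s⁻¹ → T = 2π/N = 1.3831 × 10³ s = 23.052 min ≈ 23.1 min.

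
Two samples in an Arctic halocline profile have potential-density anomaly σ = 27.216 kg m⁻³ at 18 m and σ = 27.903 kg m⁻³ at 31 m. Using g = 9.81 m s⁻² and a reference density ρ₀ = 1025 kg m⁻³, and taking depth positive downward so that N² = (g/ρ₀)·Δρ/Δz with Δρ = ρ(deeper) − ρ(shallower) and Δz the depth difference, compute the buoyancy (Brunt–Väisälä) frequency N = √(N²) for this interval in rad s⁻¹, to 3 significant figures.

0.0225 rad s⁻¹

Δρ = 1027.903 − 1027.216 = 0.687 kg m⁻³ over Δz = 31 − 18 = 13 m.
N² = (9.81/1025) × (0.687/13) = 5.0578 × 10⁻⁴ s⁻².
N = √(5.0578 × 10⁻⁴) = 0.022490 rad s⁻¹ ≈ 0.0225 rad s⁻¹.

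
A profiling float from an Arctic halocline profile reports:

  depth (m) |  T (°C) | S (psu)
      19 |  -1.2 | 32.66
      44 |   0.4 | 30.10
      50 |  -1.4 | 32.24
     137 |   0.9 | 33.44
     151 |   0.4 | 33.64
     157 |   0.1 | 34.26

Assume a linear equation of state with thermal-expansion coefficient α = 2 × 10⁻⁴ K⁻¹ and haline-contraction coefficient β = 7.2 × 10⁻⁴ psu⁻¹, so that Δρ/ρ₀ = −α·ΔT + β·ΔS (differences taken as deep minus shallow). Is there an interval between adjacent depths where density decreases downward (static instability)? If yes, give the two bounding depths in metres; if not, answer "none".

19–44 m

Evaluate Δρ/ρ₀ = −αΔT + βΔS across each adjacent pair:
  19–44 m: −αΔT+βΔS = −(2 × 10⁻⁴)(+1.6)+(7.2 × 10⁻⁴)(-2.56) = -2.2 × 10⁻³ → UNSTABLE
  44–50 m: −αΔT+βΔS = −(2 × 10⁻⁴)(-1.8)+(7.2 × 10⁻⁴)(+2.14) = 1.9 × 10⁻³ → stable
  50–137 m: −αΔT+βΔS = −(2 × 10⁻⁴)(+2.3)+(7.2 × 10⁻⁴)(+1.20) = 4.0 × 10⁻⁴ → stable
  137–151 m: −αΔT+βΔS = −(2 × 10⁻⁴)(-0.5)+(7.2 × 10⁻⁴)(+0.20) = 2.4 × 10⁻⁴ → stable
  151–157 m: −αΔT+βΔS = −(2 × 10⁻⁴)(-0.3)+(7.2 × 10⁻⁴)(+0.62) = 5.1 × 10⁻⁴ → stable
The 19–44 m interval has Δρ < 0: lighter water underlies denser water.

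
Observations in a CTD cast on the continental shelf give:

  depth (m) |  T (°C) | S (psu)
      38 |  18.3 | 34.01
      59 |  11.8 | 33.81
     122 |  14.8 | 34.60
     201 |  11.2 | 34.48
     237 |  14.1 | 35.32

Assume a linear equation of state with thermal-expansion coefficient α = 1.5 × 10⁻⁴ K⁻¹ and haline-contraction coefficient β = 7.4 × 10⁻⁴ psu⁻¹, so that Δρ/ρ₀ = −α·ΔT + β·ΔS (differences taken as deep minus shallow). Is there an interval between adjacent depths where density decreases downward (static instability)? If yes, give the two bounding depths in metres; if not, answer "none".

Evaluate Δρ/ρ₀ = −αΔT + βΔS across each adjacent pair:
  38–59 m: −αΔT+βΔS = −(1.5 × 10⁻⁴)(-6.5)+(7.4 × 10⁻⁴)(-0.20) = 8.3 × 10⁻⁴ → stable
  59–122 m: −αΔT+βΔS = −(1.5 × 10⁻⁴)(+3.0)+(7.4 × 10⁻⁴)(+0.79) = 1.3 × 10⁻⁴ → stable
  122–201 m: −αΔT+βΔS = −(1.5 × 10⁻⁴)(-3.6)+(7.4 × 10⁻⁴)(-0.12) = 4.5 × 10⁻⁴ → stable
  201–237 m: −αΔT+βΔS = −(1.5 × 10⁻⁴)(+2.9)+(7.4 × 10⁻⁴)(+0.84) = 1.9 × 10⁻⁴ → stable
Every interval has Δρ > 0: the column is stably stratified throughout.

none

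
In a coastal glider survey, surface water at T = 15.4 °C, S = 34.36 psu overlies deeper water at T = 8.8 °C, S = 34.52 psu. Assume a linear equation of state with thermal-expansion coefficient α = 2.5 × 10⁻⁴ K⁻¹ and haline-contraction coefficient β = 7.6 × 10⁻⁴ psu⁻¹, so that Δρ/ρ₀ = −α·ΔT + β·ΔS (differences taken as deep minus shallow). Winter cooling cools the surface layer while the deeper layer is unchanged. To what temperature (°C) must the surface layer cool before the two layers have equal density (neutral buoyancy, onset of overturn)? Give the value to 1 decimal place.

8.3 °C

Neutral buoyancy requires Δρ = 0, i.e. −α(T_deep − T_surf′) + β(S_deep − S_surf) = 0.
T_surf′ = T_deep − (β/α)·ΔS = 8.8 − (7.6 × 10⁻⁴/2.5 × 10⁻⁴)·(+0.16) = 8.314 °C.
Cooling required: 15.4 − (8.314) = 7.086 °C.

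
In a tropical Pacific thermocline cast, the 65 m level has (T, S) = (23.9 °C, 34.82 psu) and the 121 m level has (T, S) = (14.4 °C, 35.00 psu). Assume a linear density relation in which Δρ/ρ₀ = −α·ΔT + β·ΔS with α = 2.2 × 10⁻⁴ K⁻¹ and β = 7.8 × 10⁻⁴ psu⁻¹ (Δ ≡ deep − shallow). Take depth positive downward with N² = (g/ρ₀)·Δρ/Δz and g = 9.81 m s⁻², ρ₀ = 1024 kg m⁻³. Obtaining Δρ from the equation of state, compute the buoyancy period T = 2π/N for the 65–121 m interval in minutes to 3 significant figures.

ΔT = -9.5 K, ΔS = +0.18 psu (deep − shallow).
Δρ/ρ₀ = −αΔT + βΔS = 2.09 × 10⁻³ + 1.404 × 10⁻⁴ = 2.2304 × 10⁻³, so Δρ ≈ 2.284 kg m⁻³.
N² = (g/ρ₀)·Δρ/Δz = g·(Δρ/ρ₀)/Δz = 9.81 × 2.2304 × 10⁻³ / 56 = 3.9072 × 10⁻⁴ s⁻².
N = √(3.9072 × 10⁻⁴) = 0.019767 rad s⁻¹ → T = 2π/N = 317.86 s = 5.2977 min ≈ 5.30 min.

5.30 min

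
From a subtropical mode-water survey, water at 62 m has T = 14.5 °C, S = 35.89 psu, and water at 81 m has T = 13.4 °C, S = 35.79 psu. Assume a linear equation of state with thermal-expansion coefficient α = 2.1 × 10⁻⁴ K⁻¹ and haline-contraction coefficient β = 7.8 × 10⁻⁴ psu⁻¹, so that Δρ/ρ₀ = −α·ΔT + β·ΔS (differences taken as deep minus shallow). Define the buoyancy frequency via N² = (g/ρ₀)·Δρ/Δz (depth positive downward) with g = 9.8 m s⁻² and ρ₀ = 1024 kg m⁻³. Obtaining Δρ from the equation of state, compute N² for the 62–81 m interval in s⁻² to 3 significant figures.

ΔT = -1.1 K, ΔS = -0.10 psu (deep − shallow).
Δρ/ρ₀ = −αΔT + βΔS = 2.31 × 10⁻⁴ − 7.80 × 10⁻⁵ = 1.53 × 10⁻⁴, so Δρ ≈ 0.1567 kg m⁻³.
N² = (g/ρ₀)·Δρ/Δz = g·(Δρ/ρ₀)/Δz = 9.8 × 1.53 × 10⁻⁴ / 19 = 7.8916 × 10⁻⁵ s⁻² ≈ 7.89 × 10⁻⁵ s⁻².

7.89 × 10⁻⁵ s⁻²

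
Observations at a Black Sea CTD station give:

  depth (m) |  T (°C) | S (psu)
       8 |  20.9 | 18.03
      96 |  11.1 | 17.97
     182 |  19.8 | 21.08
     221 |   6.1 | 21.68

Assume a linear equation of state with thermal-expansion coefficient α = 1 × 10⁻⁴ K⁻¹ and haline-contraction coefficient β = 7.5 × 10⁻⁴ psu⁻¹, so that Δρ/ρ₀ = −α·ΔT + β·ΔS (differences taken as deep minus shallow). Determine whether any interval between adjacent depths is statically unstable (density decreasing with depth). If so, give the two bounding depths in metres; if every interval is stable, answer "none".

Evaluate Δρ/ρ₀ = −αΔT + βΔS across each adjacent pair:
  8–96 m: −αΔT+βΔS = −(1 × 10⁻⁴)(-9.8)+(7.5 × 10⁻⁴)(-0.06) = 9.4 × 10⁻⁴ → stable
  96–182 m: −αΔT+βΔS = −(1 × 10⁻⁴)(+8.7)+(7.5 × 10⁻⁴)(+3.11) = 1.5 × 10⁻³ → stable
  182–221 m: −αΔT+βΔS = −(1 × 10⁻⁴)(-13.7)+(7.5 × 10⁻⁴)(+0.60) = 1.8 × 10⁻³ → stable
Every interval has Δρ > 0: the column is stably stratified throughout.

none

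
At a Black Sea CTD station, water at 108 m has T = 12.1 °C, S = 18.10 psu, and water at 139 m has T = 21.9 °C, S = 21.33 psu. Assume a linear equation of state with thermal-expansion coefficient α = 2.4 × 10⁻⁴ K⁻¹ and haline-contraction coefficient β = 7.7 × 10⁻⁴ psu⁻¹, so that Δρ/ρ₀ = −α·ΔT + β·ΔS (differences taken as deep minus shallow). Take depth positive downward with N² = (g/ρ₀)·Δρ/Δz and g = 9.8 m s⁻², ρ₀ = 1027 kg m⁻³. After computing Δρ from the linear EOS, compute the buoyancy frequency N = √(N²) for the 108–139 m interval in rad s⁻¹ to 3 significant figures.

6.54 × 10⁻³ rad s⁻¹

ΔT = +9.8 K, ΔS = +3.23 psu (deep − shallow).
Δρ/ρ₀ = −αΔT + βΔS = -2.352 × 10⁻³ + 2.4871 × 10⁻³ = 1.351 × 10⁻⁴, so Δρ ≈ 0.1387 kg m⁻³.
N² = (g/ρ₀)·Δρ/Δz = g·(Δρ/ρ₀)/Δz = 9.8 × 1.351 × 10⁻⁴ / 31 = 4.2709 × 10⁻⁵ s⁻².
N = √(4.2709 × 10⁻⁵) = 6.5352 × 10⁻³ rad s⁻¹ ≈ 6.54 × 10⁻³ rad s⁻¹.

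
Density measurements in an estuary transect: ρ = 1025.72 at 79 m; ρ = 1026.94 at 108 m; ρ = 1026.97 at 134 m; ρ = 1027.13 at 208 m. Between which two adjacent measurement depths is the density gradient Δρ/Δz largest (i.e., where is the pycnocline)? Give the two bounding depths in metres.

Compute the density gradient over each adjacent pair:
  79–108 m: Δρ/Δz = 1.22/29 = 0.042 kg m⁻⁴
  108–134 m: Δρ/Δz = 0.03/26 = 1.2 × 10⁻³ kg m⁻⁴
  134–208 m: Δρ/Δz = 0.16/74 = 2.2 × 10⁻³ kg m⁻⁴
The largest gradient is in the 79–108 m interval — the pycnocline.

79–108 m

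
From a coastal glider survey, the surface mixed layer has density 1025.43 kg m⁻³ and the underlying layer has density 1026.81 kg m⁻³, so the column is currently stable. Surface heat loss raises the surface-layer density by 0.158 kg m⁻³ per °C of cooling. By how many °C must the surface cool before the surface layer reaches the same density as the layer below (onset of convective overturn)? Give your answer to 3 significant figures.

Density deficit of the surface layer: 1026.81 − 1025.43 = 1.38 kg m⁻³.
Required change = 1.38 / 0.158 = 8.73 °C.

8.73 °C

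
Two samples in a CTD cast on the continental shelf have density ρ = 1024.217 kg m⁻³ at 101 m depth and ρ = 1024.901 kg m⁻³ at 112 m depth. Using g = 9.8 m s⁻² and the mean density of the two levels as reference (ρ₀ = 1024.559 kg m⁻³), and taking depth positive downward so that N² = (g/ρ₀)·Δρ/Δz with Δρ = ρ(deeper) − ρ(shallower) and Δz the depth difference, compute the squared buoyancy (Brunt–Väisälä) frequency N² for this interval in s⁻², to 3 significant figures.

5.95 × 10⁻⁴ s⁻²

Δρ = 1024.901 − 1024.217 = 0.684 kg m⁻³ over Δz = 112 − 101 = 11 m.
N² = (9.8/1024.559) × (0.684/11) = 5.9477 × 10⁻⁴ s⁻² ≈ 5.95 × 10⁻⁴ s⁻².
Since Δρ > 0 the layer is stably stratified.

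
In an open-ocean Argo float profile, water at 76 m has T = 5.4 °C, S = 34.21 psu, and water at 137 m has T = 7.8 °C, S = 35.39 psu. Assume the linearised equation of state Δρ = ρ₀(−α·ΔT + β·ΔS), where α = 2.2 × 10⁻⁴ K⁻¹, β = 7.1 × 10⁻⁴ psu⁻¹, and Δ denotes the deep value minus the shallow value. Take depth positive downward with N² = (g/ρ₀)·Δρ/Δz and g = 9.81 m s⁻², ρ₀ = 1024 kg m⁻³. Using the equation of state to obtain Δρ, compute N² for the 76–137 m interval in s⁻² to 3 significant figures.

4.98 × 10⁻⁵ s⁻²

ΔT = +2.4 K, ΔS = +1.18 psu (deep − shallow).
Δρ/ρ₀ = −αΔT + βΔS = -5.28 × 10⁻⁴ + 8.378 × 10⁻⁴ = 3.098 × 10⁻⁴, so Δρ ≈ 0.3172 kg m⁻³.
N² = (g/ρ₀)·Δρ/Δz = g·(Δρ/ρ₀)/Δz = 9.81 × 3.098 × 10⁻⁴ / 61 = 4.9822 × 10⁻⁵ s⁻² ≈ 4.98 × 10⁻⁵ s⁻².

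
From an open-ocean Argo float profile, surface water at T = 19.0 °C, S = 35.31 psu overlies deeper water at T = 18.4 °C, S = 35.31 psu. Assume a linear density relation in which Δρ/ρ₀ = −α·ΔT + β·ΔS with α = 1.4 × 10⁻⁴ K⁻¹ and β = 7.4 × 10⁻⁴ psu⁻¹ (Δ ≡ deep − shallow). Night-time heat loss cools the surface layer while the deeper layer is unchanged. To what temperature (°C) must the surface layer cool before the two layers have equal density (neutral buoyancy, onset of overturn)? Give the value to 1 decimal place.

18.4 °C

Neutral buoyancy requires Δρ = 0, i.e. −α(T_deep − T_surf′) + β(S_deep − S_surf) = 0.
T_surf′ = T_deep − (β/α)·ΔS = 18.4 − (7.4 × 10⁻⁴/1.4 × 10⁻⁴)·(+0.00) = 18.400 °C.
Cooling required: 19.0 − (18.400) = 0.600 °C.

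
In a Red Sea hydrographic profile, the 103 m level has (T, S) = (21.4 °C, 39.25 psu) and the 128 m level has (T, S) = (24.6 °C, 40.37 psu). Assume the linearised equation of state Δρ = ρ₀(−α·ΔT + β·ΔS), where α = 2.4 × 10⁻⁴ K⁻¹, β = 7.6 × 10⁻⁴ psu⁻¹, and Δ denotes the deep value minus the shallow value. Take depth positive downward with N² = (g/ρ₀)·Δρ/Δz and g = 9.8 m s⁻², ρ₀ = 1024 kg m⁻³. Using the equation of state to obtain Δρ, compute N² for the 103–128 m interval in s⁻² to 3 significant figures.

ΔT = +3.2 K, ΔS = +1.12 psu (deep − shallow).
Δρ/ρ₀ = −αΔT + βΔS = -7.68 × 10⁻⁴ + 8.512 × 10⁻⁴ = 8.32 × 10⁻⁵, so Δρ ≈ 0.08520 kg m⁻³.
N² = (g/ρ₀)·Δρ/Δz = g·(Δρ/ρ₀)/Δz = 9.8 × 8.32 × 10⁻⁵ / 25 = 3.2614 × 10⁻⁵ s⁻² ≈ 3.26 × 10⁻⁵ s⁻².

3.26 × 10⁻⁵ s⁻²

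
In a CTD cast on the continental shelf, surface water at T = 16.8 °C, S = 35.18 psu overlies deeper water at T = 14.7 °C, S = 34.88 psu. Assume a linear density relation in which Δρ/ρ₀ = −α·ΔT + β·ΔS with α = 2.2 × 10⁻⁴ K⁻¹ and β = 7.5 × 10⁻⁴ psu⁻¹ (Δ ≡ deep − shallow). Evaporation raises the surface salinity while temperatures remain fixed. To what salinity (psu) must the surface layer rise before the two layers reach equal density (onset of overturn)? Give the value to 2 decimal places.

Neutral buoyancy requires −α(T_deep − T_surf) + β(S_deep − S_surf′) = 0.
S_surf′ = S_deep − (α/β)·ΔT = 34.88 − (2.2 × 10⁻⁴/7.5 × 10⁻⁴)·(-2.1) = 35.4960 psu.
Increase required: 35.4960 − 35.18 = 0.3160 psu.

35.50 psu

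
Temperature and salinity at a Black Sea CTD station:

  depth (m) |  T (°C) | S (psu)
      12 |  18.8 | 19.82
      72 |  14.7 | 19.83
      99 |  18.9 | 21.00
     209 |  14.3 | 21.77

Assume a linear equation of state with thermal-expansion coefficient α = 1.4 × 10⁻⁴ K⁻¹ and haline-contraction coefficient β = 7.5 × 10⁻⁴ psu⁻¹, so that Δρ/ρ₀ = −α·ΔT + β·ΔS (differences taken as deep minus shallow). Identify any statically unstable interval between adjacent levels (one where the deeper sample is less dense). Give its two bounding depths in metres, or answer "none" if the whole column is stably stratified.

none

Evaluate Δρ/ρ₀ = −αΔT + βΔS across each adjacent pair:
  12–72 m: −αΔT+βΔS = −(1.4 × 10⁻⁴)(-4.1)+(7.5 × 10⁻⁴)(+0.01) = 5.8 × 10⁻⁴ → stable
  72–99 m: −αΔT+βΔS = −(1.4 × 10⁻⁴)(+4.2)+(7.5 × 10⁻⁴)(+1.17) = 2.9 × 10⁻⁴ → stable
  99–209 m: −αΔT+βΔS = −(1.4 × 10⁻⁴)(-4.6)+(7.5 × 10⁻⁴)(+0.77) = 1.2 × 10⁻³ → stable
Every interval has Δρ > 0: the column is stably stratified throughout.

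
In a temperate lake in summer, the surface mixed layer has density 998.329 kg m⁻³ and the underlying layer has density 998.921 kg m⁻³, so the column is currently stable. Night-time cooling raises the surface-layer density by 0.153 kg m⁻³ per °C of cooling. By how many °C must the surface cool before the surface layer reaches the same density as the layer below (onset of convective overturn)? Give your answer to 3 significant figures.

3.87 °C

Density deficit of the surface layer: 998.921 − 998.329 = 0.592 kg m⁻³.
Required change = 0.592 / 0.153 = 3.87 °C.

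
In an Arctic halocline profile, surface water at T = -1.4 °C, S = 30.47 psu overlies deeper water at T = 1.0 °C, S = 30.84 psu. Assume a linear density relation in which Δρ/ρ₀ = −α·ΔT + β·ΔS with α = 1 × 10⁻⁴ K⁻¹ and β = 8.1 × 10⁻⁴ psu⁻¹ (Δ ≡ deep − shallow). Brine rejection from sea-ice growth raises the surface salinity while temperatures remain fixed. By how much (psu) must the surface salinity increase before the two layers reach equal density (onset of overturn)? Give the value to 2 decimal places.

0.07 psu

Neutral buoyancy requires −α(T_deep − T_surf) + β(S_deep − S_surf′) = 0.
S_surf′ = S_deep − (α/β)·ΔT = 30.84 − (1 × 10⁻⁴/8.1 × 10⁻⁴)·(+2.4) = 30.5437 psu.
Increase required: 30.5437 − 30.47 = 0.0737 psu.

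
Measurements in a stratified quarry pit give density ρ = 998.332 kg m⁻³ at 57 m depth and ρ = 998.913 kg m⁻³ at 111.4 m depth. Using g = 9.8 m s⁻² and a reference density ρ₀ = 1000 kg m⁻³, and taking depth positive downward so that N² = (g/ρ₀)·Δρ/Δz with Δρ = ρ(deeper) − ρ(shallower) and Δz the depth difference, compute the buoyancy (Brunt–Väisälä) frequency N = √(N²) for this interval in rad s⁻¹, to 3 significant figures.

Δρ = 998.913 − 998.332 = 0.581 kg m⁻³ over Δz = 111.4 − 57 = 54.4 m.
N² = (9.8/1000) × (0.581/54.4) = 1.0467 × 10⁻⁴ s⁻².
N = √(1.0467 × 10⁻⁴) = 0.010231 rad s⁻¹ ≈ 0.0102 rad s⁻¹.
N² > 0, so the interval is statically stable.

0.0102 rad s⁻¹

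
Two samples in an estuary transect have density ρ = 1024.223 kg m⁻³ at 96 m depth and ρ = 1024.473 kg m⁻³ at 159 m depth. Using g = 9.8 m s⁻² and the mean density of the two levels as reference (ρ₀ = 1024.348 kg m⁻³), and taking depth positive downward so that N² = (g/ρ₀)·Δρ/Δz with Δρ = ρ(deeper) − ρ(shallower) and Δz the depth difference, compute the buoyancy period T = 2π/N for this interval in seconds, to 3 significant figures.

Δρ = 1024.473 − 1024.223 = 0.250 kg m⁻³ over Δz = 159 − 96 = 63 m.
N² = (9.8/1024.348) × (0.250/63) = 3.7965 × 10⁻⁵ s⁻².
N = √(3.7965 × 10⁻⁵) = 6.1616 × 10⁻³ rad s⁻¹, so T = 2π/N = 1.0197 × 10³ s ≈ 1.02 × 10³ s.

1.02 × 10³ s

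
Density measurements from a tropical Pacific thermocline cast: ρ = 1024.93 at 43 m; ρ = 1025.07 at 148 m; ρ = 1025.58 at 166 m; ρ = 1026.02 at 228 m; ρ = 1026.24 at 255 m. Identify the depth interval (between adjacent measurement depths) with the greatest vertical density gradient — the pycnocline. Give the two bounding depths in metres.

Compute the density gradient over each adjacent pair:
  43–148 m: Δρ/Δz = 0.14/105 = 1.3 × 10⁻³ kg m⁻⁴
  148–166 m: Δρ/Δz = 0.51/18 = 0.028 kg m⁻⁴
  166–228 m: Δρ/Δz = 0.44/62 = 7.1 × 10⁻³ kg m⁻⁴
  228–255 m: Δρ/Δz = 0.22/27 = 8.1 × 10⁻³ kg m⁻⁴
The largest gradient is in the 148–166 m interval — the pycnocline.

148–166 m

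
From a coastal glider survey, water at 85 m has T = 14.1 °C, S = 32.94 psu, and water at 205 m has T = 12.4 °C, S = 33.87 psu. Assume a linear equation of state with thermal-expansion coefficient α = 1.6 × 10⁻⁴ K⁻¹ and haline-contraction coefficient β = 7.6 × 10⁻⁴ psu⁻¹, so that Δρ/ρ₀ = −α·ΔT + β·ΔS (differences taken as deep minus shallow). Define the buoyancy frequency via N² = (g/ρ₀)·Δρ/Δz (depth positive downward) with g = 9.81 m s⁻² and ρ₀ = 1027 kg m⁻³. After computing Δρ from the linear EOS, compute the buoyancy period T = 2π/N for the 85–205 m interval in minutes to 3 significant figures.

11.7 min

ΔT = -1.7 K, ΔS = +0.93 psu (deep − shallow).
Δρ/ρ₀ = −αΔT + βΔS = 2.72 × 10⁻⁴ + 7.068 × 10⁻⁴ = 9.788 × 10⁻⁴, so Δρ ≈ 1.005 kg m⁻³.
N² = (g/ρ₀)·Δρ/Δz = g·(Δρ/ρ₀)/Δz = 9.81 × 9.788 × 10⁻⁴ / 120 = 8.0017 × 10⁻⁵ s⁻².
N = √(8.0017 × 10⁻⁵) = 8.9452 × 10⁻³ rad s⁻¹ → T = 2π/N = 702.41 s = 11.707 min ≈ 11.7 min.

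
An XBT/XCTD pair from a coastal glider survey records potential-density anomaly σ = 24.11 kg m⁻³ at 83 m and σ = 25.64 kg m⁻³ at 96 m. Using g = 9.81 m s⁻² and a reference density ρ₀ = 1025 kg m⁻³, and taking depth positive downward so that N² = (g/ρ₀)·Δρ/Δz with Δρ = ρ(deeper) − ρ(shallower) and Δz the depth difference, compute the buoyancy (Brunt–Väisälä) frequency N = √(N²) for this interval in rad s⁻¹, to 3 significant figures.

Δρ = 1025.64 − 1024.11 = 1.53 kg m⁻³ over Δz = 96 − 83 = 13 m.
N² = (9.81/1025) × (1.53/13) = 1.1264 × 10⁻³ s⁻².
N = √(1.1264 × 10⁻³) = 0.033562 rad s⁻¹ ≈ 0.0336 rad s⁻¹.

0.0336 rad s⁻¹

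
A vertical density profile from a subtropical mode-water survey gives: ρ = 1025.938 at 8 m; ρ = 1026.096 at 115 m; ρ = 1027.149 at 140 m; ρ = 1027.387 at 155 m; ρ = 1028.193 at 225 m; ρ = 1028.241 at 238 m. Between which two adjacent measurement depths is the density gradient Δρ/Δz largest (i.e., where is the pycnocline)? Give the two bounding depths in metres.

115–140 m

Compute the density gradient over each adjacent pair:
  8–115 m: Δρ/Δz = 0.158/107 = 1.5 × 10⁻³ kg m⁻⁴
  115–140 m: Δρ/Δz = 1.053/25 = 0.042 kg m⁻⁴
  140–155 m: Δρ/Δz = 0.238/15 = 0.016 kg m⁻⁴
  155–225 m: Δρ/Δz = 0.806/70 = 0.012 kg m⁻⁴
  225–238 m: Δρ/Δz = 0.048/13 = 3.7 × 10⁻³ kg m⁻⁴
The largest gradient is in the 115–140 m interval — the pycnocline.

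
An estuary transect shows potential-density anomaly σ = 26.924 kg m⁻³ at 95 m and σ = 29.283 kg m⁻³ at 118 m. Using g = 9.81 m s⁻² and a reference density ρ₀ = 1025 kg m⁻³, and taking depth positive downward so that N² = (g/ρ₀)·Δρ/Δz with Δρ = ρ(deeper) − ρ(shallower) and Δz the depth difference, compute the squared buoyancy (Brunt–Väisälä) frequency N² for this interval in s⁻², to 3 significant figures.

9.82 × 10⁻⁴ s⁻²

Δρ = 1029.283 − 1026.924 = 2.359 kg m⁻³ over Δz = 118 − 95 = 23 m.
N² = (9.81/1025) × (2.359/23) = 9.8162 × 10⁻⁴ s⁻² ≈ 9.82 × 10⁻⁴ s⁻².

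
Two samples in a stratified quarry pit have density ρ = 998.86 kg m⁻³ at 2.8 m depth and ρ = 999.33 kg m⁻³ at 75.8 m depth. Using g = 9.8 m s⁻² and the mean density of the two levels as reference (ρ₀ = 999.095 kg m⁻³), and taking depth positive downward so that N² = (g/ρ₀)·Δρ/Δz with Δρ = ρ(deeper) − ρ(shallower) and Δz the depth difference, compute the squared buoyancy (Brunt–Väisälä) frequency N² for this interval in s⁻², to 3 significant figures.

Δρ = 999.33 − 998.86 = 0.47 kg m⁻³ over Δz = 75.8 − 2.8 = 73 m.
N² = (9.8/999.095) × (0.47/73) = 6.3153 × 10⁻⁵ s⁻² ≈ 6.32 × 10⁻⁵ s⁻².
A positive N² confirms static stability across the interval.

6.32 × 10⁻⁵ s⁻²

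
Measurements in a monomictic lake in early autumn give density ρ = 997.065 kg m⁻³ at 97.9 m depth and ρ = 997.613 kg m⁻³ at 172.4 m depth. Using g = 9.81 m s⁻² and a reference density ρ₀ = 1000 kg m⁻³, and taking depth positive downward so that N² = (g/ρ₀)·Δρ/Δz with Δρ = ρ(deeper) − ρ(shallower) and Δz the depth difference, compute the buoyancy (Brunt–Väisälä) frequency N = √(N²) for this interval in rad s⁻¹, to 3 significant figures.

8.49 × 10⁻³ rad s⁻¹

Δρ = 997.613 − 997.065 = 0.548 kg m⁻³ over Δz = 172.4 − 97.9 = 74.5 m.
N² = (9.81/1000) × (0.548/74.5) = 7.2159 × 10⁻⁵ s⁻².
N = √(7.2159 × 10⁻⁵) = 8.4946 × 10⁻³ rad s⁻¹ ≈ 8.49 × 10⁻³ rad s⁻¹.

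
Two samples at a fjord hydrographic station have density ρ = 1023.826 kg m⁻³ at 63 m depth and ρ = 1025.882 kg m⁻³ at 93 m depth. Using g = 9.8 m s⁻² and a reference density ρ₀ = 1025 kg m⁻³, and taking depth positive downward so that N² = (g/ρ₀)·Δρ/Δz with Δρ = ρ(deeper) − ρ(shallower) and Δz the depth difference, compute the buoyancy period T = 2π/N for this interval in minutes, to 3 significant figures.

Δρ = 1025.882 − 1023.826 = 2.056 kg m⁻³ over Δz = 93 − 63 = 30 m.
N² = (9.8/1025) × (2.056/30) = 6.5525 × 10⁻⁴ s⁻².
N = √(6.5525 × 10⁻⁴) = 0.025598 rad s⁻¹, so T = 2π/N = 245.46 s = 4.0910 min ≈ 4.09 min.

4.09 min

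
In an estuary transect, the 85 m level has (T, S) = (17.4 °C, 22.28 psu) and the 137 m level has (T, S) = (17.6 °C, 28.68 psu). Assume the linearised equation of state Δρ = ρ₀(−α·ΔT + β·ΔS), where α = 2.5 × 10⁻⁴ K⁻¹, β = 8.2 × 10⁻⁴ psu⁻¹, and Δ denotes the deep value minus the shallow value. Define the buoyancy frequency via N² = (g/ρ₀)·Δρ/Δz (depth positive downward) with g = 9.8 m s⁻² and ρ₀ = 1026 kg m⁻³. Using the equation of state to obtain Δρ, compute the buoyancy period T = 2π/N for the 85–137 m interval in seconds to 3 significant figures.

201 s

ΔT = +0.2 K, ΔS = +6.40 psu (deep − shallow).
Δρ/ρ₀ = −αΔT + βΔS = -5.00 × 10⁻⁵ + 5.248 × 10⁻³ = 5.198 × 10⁻³, so Δρ ≈ 5.333 kg m⁻³.
N² = (g/ρ₀)·Δρ/Δz = g·(Δρ/ρ₀)/Δz = 9.8 × 5.198 × 10⁻³ / 52 = 9.7962 × 10⁻⁴ s⁻².
N = √(9.7962 × 10⁻⁴) = 0.031299 rad s⁻¹ → T = 2π/N = 200.75 s ≈ 201 s.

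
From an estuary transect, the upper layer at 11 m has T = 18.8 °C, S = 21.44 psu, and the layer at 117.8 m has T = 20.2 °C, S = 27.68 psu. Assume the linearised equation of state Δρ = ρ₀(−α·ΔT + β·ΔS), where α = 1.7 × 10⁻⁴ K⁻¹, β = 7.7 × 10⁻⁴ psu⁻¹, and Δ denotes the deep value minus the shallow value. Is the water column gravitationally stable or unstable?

ΔT = 20.2 − 18.8 = +1.4 K and ΔS = 27.68 − 21.44 = +6.24 psu (deep − shallow).
−αΔT = -2.38 × 10⁻⁴; βΔS = 4.8048 × 10⁻³; sum Δρ/ρ₀ = 4.5668 × 10⁻³.
Δρ/ρ₀ > 0, so Δρ > 0: deeper water is denser → statically stable.

stable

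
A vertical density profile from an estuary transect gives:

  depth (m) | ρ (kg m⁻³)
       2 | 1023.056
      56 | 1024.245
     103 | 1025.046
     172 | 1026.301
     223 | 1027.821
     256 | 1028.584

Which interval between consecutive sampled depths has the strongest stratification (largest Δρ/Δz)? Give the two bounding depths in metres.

Compute the density gradient over each adjacent pair:
  2–56 m: Δρ/Δz = 1.189/54 = 0.022 kg m⁻⁴
  56–103 m: Δρ/Δz = 0.801/47 = 0.017 kg m⁻⁴
  103–172 m: Δρ/Δz = 1.255/69 = 0.018 kg m⁻⁴
  172–223 m: Δρ/Δz = 1.520/51 = 0.030 kg m⁻⁴
  223–256 m: Δρ/Δz = 0.763/33 = 0.023 kg m⁻⁴
The largest gradient is in the 172–223 m interval — the pycnocline.

172–223 m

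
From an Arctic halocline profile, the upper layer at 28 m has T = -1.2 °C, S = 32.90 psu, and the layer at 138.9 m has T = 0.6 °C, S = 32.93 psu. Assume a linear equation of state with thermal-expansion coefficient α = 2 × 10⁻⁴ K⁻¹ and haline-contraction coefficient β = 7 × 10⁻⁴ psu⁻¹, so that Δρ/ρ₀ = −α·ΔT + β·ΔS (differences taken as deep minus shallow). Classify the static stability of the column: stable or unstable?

unstable

ΔT = 0.6 − -1.2 = +1.8 K and ΔS = 32.93 − 32.90 = +0.03 psu (deep − shallow).
−αΔT = -3.60 × 10⁻⁴; βΔS = 2.10 × 10⁻⁵; sum Δρ/ρ₀ = -3.39 × 10⁻⁴.
Δρ/ρ₀ < 0, so Δρ < 0: deeper water is lighter → statically unstable; the column would overturn.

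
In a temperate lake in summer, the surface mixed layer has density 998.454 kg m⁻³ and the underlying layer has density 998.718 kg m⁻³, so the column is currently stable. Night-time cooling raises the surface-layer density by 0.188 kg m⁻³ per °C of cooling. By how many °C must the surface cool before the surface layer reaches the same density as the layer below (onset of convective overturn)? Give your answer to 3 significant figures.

Density deficit of the surface layer: 998.718 − 998.454 = 0.264 kg m⁻³.
Required change = 0.264 / 0.188 = 1.40 °C.

1.40 °C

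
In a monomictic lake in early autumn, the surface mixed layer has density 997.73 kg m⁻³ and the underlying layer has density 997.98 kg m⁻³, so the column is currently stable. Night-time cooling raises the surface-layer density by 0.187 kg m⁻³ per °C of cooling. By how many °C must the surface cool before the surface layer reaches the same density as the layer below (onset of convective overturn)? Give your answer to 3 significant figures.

Density deficit of the surface layer: 997.98 − 997.73 = 0.25 kg m⁻³.
Required change = 0.25 / 0.187 = 1.34 °C.

1.34 °C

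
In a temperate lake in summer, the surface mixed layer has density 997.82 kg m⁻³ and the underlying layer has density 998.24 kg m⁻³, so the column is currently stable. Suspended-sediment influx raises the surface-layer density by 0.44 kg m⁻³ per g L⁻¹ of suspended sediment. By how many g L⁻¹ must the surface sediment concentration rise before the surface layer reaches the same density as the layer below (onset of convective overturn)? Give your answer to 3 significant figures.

0.955 g L⁻¹

Density deficit of the surface layer: 998.24 − 997.82 = 0.42 kg m⁻³.
Required change = 0.42 / 0.44 = 0.955 g L⁻¹.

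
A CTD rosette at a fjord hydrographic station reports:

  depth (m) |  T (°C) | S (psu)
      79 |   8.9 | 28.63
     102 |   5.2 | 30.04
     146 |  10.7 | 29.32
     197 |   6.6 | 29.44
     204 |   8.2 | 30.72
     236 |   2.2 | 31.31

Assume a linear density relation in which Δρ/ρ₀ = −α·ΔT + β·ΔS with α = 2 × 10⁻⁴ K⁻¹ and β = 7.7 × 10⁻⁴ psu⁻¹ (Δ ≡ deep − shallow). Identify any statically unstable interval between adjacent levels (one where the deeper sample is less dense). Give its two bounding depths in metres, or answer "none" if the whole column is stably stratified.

102–146 m

Evaluate Δρ/ρ₀ = −αΔT + βΔS across each adjacent pair:
  79–102 m: −αΔT+βΔS = −(2 × 10⁻⁴)(-3.7)+(7.7 × 10⁻⁴)(+1.41) = 1.8 × 10⁻³ → stable
  102–146 m: −αΔT+βΔS = −(2 × 10⁻⁴)(+5.5)+(7.7 × 10⁻⁴)(-0.72) = -1.7 × 10⁻³ → UNSTABLE
  146–197 m: −αΔT+βΔS = −(2 × 10⁻⁴)(-4.1)+(7.7 × 10⁻⁴)(+0.12) = 9.1 × 10⁻⁴ → stable
  197–204 m: −αΔT+βΔS = −(2 × 10⁻⁴)(+1.6)+(7.7 × 10⁻⁴)(+1.28) = 6.7 × 10⁻⁴ → stable
  204–236 m: −αΔT+βΔS = −(2 × 10⁻⁴)(-6.0)+(7.7 × 10⁻⁴)(+0.59) = 1.7 × 10⁻³ → stable
The 102–146 m interval has Δρ < 0: lighter water underlies denser water.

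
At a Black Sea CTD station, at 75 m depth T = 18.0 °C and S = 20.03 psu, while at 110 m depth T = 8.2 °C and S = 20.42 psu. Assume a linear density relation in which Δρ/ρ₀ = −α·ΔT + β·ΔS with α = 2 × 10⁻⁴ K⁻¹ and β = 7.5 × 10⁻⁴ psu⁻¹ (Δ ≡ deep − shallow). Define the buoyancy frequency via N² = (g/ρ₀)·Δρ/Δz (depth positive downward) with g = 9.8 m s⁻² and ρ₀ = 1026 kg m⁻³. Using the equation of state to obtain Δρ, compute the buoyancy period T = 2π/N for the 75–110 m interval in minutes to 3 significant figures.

ΔT = -9.8 K, ΔS = +0.39 psu (deep − shallow).
Δρ/ρ₀ = −αΔT + βΔS = 1.96 × 10⁻³ + 2.925 × 10⁻⁴ = 2.2525 × 10⁻³, so Δρ ≈ 2.311 kg m⁻³.
N² = (g/ρ₀)·Δρ/Δz = g·(Δρ/ρ₀)/Δz = 9.8 × 2.2525 × 10⁻³ / 35 = 6.3070 × 10⁻⁴ s⁻².
N = √(6.3070 × 10⁻⁴) = 0.025114 rad s⁻¹ → T = 2π/N = 250.19 s = 4.1698 min ≈ 4.17 min.

4.17 min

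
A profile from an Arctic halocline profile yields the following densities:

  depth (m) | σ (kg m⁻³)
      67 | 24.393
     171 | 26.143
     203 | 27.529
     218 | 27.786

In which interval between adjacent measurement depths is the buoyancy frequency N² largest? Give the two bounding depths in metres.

Compute the density gradient over each adjacent pair:
  67–171 m: Δρ/Δz = 1.750/104 = 0.017 kg m⁻⁴
  171–203 m: Δρ/Δz = 1.386/32 = 0.043 kg m⁻⁴
  203–218 m: Δρ/Δz = 0.257/15 = 0.017 kg m⁻⁴
The largest gradient is in the 171–203 m interval — the pycnocline.

171–203 m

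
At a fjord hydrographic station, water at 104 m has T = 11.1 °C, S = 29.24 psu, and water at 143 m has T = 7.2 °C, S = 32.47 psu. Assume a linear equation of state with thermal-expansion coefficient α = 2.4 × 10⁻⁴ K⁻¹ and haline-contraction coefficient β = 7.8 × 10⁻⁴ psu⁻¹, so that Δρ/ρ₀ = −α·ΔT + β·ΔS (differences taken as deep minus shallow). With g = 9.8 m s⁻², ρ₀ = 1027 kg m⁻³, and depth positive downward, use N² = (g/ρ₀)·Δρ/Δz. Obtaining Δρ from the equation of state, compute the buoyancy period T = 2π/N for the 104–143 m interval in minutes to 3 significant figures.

ΔT = -3.9 K, ΔS = +3.23 psu (deep − shallow).
Δρ/ρ₀ = −αΔT + βΔS = 9.36 × 10⁻⁴ + 2.5194 × 10⁻³ = 3.4554 × 10⁻³, so Δρ ≈ 3.549 kg m⁻³.
N² = (g/ρ₀)·Δρ/Δz = g·(Δρ/ρ₀)/Δz = 9.8 × 3.4554 × 10⁻³ / 39 = 8.6828 × 10⁻⁴ s⁻².
N = √(8.6828 × 10⁻⁴) = 0.029467 rad s⁻¹ → T = 2π/N = 213.23 s = 3.5538 min ≈ 3.55 min.

3.55 min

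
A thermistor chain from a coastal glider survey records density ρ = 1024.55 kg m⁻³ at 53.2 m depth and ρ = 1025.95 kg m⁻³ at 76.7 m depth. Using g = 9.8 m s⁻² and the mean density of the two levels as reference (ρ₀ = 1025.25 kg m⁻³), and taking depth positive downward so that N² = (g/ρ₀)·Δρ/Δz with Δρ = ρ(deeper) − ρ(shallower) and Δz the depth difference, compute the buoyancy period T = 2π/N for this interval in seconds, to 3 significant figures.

Δρ = 1025.95 − 1024.55 = 1.40 kg m⁻³ over Δz = 76.7 − 53.2 = 23.5 m.
N² = (9.8/1025.25) × (1.40/23.5) = 5.6945 × 10⁻⁴ s⁻².
N = √(5.6945 × 10⁻⁴) = 0.023863 rad s⁻¹, so T = 2π/N = 263.30 s ≈ 263 s.

263 s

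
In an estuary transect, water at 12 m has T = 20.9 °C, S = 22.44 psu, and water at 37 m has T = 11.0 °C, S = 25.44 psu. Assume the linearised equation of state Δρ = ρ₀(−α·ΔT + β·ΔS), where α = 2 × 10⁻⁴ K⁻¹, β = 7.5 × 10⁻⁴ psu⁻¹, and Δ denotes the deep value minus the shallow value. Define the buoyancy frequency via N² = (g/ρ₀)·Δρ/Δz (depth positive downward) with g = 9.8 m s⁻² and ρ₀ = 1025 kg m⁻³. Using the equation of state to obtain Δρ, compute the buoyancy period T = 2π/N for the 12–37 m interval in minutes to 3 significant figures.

2.57 min

ΔT = -9.9 K, ΔS = +3.00 psu (deep − shallow).
Δρ/ρ₀ = −αΔT + βΔS = 1.98 × 10⁻³ + 2.25 × 10⁻³ = 4.23 × 10⁻³, so Δρ ≈ 4.336 kg m⁻³.
N² = (g/ρ₀)·Δρ/Δz = g·(Δρ/ρ₀)/Δz = 9.8 × 4.23 × 10⁻³ / 25 = 1.6582 × 10⁻³ s⁻².
N = √(1.6582 × 10⁻³) = 0.040721 rad s⁻¹ → T = 2π/N = 154.30 s = 2.5717 min ≈ 2.57 min.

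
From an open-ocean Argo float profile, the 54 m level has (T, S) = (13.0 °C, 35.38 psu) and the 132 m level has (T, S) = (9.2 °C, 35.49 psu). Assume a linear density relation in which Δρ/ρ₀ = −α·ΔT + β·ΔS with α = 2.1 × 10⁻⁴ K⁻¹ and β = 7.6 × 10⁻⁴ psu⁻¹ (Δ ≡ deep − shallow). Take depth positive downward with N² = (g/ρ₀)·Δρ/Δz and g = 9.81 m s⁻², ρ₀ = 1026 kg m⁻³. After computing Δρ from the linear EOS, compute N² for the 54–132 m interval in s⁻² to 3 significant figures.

ΔT = -3.8 K, ΔS = +0.11 psu (deep − shallow).
Δρ/ρ₀ = −αΔT + βΔS = 7.98 × 10⁻⁴ + 8.36 × 10⁻⁵ = 8.816 × 10⁻⁴, so Δρ ≈ 0.9045 kg m⁻³.
N² = (g/ρ₀)·Δρ/Δz = g·(Δρ/ρ₀)/Δz = 9.81 × 8.816 × 10⁻⁴ / 78 = 1.1088 × 10⁻⁴ s⁻² ≈ 1.11 × 10⁻⁴ s⁻².

1.11 × 10⁻⁴ s⁻²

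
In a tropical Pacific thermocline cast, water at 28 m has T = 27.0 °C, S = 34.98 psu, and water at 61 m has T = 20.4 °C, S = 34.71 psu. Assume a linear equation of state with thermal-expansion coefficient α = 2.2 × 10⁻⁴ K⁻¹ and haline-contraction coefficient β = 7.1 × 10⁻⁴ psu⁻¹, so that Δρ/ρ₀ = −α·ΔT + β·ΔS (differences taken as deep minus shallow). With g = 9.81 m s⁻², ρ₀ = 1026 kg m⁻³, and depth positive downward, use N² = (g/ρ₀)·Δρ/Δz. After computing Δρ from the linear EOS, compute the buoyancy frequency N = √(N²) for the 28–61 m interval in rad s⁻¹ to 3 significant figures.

ΔT = -6.6 K, ΔS = -0.27 psu (deep − shallow).
Δρ/ρ₀ = −αΔT + βΔS = 1.452 × 10⁻³ − 1.917 × 10⁻⁴ = 1.2603 × 10⁻³, so Δρ ≈ 1.293 kg m⁻³.
N² = (g/ρ₀)·Δρ/Δz = g·(Δρ/ρ₀)/Δz = 9.81 × 1.2603 × 10⁻³ / 33 = 3.7465 × 10⁻⁴ s⁻².
N = √(3.7465 × 10⁻⁴) = 0.019356 rad s⁻¹ ≈ 0.0194 rad s⁻¹.

0.0194 rad s⁻¹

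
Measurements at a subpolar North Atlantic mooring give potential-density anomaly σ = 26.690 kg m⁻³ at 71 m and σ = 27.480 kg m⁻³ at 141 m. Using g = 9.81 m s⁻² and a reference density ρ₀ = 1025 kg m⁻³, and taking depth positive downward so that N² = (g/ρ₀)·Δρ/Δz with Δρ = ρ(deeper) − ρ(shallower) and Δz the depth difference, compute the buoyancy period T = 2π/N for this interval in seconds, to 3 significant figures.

605 s

Δρ = 1027.480 − 1026.690 = 0.790 kg m⁻³ over Δz = 141 − 71 = 70 m.
N² = (9.81/1025) × (0.790/70) = 1.0801 × 10⁻⁴ s⁻².
N = √(1.0801 × 10⁻⁴) = 0.010393 rad s⁻¹, so T = 2π/N = 604.56 s ≈ 605 s.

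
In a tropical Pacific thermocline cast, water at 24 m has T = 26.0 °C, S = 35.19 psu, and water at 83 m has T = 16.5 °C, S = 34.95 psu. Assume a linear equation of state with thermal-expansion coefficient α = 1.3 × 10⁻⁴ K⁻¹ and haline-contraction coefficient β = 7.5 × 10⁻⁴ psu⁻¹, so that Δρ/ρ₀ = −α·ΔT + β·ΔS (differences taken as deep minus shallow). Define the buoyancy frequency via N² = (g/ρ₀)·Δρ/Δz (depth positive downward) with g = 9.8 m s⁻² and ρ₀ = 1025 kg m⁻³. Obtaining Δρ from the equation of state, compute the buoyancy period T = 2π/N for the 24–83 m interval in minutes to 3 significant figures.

7.91 min

ΔT = -9.5 K, ΔS = -0.24 psu (deep − shallow).
Δρ/ρ₀ = −αΔT + βΔS = 1.235 × 10⁻³ − 1.80 × 10⁻⁴ = 1.055 × 10⁻³, so Δρ ≈ 1.081 kg m⁻³.
N² = (g/ρ₀)·Δρ/Δz = g·(Δρ/ρ₀)/Δz = 9.8 × 1.055 × 10⁻³ / 59 = 1.7524 × 10⁻⁴ s⁻².
N = √(1.7524 × 10⁻⁴) = 0.013238 rad s⁻¹ → T = 2π/N = 474.63 s = 7.9105 min ≈ 7.91 min.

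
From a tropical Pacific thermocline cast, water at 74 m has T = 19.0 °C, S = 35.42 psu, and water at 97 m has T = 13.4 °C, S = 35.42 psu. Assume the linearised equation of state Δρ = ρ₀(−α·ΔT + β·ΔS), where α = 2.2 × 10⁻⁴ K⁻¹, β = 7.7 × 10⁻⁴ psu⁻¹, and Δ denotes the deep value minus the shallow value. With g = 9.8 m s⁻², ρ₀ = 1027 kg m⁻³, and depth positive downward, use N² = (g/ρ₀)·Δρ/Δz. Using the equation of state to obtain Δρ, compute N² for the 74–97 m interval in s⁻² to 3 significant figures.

ΔT = -5.6 K, ΔS = +0.00 psu (deep − shallow).
Δρ/ρ₀ = −αΔT + βΔS = 1.232 × 10⁻³ + 0 = 1.232 × 10⁻³, so Δρ ≈ 1.265 kg m⁻³.
N² = (g/ρ₀)·Δρ/Δz = g·(Δρ/ρ₀)/Δz = 9.8 × 1.232 × 10⁻³ / 23 = 5.2494 × 10⁻⁴ s⁻² ≈ 5.25 × 10⁻⁴ s⁻².

5.25 × 10⁻⁴ s⁻²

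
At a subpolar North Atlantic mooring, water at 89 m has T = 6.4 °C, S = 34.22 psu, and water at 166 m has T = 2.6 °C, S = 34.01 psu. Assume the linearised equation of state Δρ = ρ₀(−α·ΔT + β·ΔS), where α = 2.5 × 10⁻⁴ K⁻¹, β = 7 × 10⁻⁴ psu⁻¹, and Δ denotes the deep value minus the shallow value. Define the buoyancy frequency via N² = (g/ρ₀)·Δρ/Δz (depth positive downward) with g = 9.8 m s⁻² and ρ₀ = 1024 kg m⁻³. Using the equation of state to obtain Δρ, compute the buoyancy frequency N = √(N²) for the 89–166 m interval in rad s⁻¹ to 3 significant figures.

ΔT = -3.8 K, ΔS = -0.21 psu (deep − shallow).
Δρ/ρ₀ = −αΔT + βΔS = 9.50 × 10⁻⁴ − 1.47 × 10⁻⁴ = 8.03 × 10⁻⁴, so Δρ ≈ 0.8223 kg m⁻³.
N² = (g/ρ₀)·Δρ/Δz = g·(Δρ/ρ₀)/Δz = 9.8 × 8.03 × 10⁻⁴ / 77 = 1.0220 × 10⁻⁴ s⁻².
N = √(1.0220 × 10⁻⁴) = 0.010109 rad s⁻¹ ≈ 0.0101 rad s⁻¹.

0.0101 rad s⁻¹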